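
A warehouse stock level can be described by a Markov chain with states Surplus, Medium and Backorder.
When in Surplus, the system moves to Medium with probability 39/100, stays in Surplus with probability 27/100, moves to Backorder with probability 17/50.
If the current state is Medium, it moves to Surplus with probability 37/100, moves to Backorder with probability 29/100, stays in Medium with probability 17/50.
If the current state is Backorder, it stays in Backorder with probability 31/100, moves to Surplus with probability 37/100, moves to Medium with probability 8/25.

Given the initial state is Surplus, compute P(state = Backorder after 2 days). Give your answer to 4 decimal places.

Sum over the intermediate state after 1 day:
P = P(Surplus→Surplus)·P(Surplus→Backorder) + P(Surplus→Medium)·P(Medium→Backorder) + P(Surplus→Backorder)·P(Backorder→Backorder)
  = 0.27×0.34 + 0.39×0.29 + 0.34×0.31
  = 0.0918 + 0.1131 + 0.1054 = 0.3103

0.3103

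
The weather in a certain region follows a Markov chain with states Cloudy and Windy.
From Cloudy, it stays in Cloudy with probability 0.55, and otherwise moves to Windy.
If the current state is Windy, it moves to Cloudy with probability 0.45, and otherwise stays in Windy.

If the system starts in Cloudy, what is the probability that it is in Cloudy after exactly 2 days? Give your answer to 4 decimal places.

Sum over the intermediate state after 1 day:
P = P(Cloudy→Cloudy)·P(Cloudy→Cloudy) + P(Cloudy→Windy)·P(Windy→Cloudy)
  = 0.55×0.55 + 0.45×0.45
  = 0.3025 + 0.2025 = 0.5050

0.5050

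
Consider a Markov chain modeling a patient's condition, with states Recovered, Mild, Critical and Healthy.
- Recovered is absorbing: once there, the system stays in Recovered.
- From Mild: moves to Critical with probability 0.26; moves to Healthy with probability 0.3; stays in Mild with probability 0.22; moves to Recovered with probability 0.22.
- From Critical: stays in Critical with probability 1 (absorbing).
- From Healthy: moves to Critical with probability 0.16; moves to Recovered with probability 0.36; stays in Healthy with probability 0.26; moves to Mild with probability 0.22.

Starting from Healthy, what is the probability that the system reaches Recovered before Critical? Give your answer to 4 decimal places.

0.6440

Let h(s) be the probability of absorption at Recovered starting from transient state s. Then h(Recovered) = 1 and h(Critical) = 0. By first-step analysis:
h(Mild) = 0.22·1 + 0.22·h(Mild) + 0.26·0 + 0.3·h(Healthy)
h(Healthy) = 0.36·1 + 0.22·h(Mild) + 0.16·0 + 0.26·h(Healthy)
Solving: h(Mild) = 0.5297, h(Healthy) = 0.6440.
Starting from Healthy, the probability is 0.6440.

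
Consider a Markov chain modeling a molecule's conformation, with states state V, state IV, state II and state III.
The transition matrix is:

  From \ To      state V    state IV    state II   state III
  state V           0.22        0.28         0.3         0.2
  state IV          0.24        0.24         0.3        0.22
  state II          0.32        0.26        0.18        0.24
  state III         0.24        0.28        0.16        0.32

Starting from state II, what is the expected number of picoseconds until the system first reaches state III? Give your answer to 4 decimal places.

4.4660

Let t(s) be the expected number of picoseconds to first reach state III from state s, with t(state III) = 0. Conditioning on the first picosecond:
t(state V) = 1 + 0.22·t(state V) + 0.28·t(state IV) + 0.3·t(state II)
t(state IV) = 1 + 0.24·t(state V) + 0.24·t(state IV) + 0.3·t(state II)
t(state II) = 1 + 0.32·t(state V) + 0.26·t(state IV) + 0.18·t(state II)
Solving: t(state V) = 4.6297, t(state IV) = 4.5407, t(state II) = 4.4660.
Expected picoseconds from state II to state III: 4.4660.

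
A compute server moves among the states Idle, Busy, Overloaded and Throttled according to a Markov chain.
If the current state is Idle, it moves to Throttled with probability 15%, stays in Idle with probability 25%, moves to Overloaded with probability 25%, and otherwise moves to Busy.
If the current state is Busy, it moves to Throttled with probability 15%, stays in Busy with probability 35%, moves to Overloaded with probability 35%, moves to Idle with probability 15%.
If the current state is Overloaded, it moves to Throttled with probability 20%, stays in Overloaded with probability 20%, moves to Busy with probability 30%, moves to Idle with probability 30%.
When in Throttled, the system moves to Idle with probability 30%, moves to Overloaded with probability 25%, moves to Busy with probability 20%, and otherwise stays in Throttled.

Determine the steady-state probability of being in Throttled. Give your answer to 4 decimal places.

0.1815

Let the stationary distribution be π with π = πP and π_1 + π_2 + π_3 + π_4 = 1.
π_1 = 0.25·π_1 + 0.15·π_2 + 0.3·π_3 + 0.3·π_4
π_2 = 0.35·π_1 + 0.35·π_2 + 0.3·π_3 + 0.2·π_4
π_3 = 0.25·π_1 + 0.35·π_2 + 0.2·π_3 + 0.25·π_4
Solving with the normalization constraint gives π = (0.2415, 0.3094, 0.2676, 0.1815).
So the stationary probability of Throttled is 0.1815.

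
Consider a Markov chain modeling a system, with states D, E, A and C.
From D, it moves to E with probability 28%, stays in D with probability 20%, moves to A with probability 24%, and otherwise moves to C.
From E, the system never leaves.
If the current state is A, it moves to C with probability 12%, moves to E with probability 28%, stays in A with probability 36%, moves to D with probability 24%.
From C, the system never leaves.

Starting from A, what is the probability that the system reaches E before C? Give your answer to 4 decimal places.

0.6408

Let h(s) be the probability of absorption at E starting from transient state s. Then h(E) = 1 and h(C) = 0. By first-step analysis:
h(D) = 0.2·h(D) + 0.28·1 + 0.24·h(A) + 0.28·0
h(A) = 0.24·h(D) + 0.28·1 + 0.36·h(A) + 0.12·0
Solving: h(D) = 0.5423, h(A) = 0.6408.
Starting from A, the probability is 0.6408.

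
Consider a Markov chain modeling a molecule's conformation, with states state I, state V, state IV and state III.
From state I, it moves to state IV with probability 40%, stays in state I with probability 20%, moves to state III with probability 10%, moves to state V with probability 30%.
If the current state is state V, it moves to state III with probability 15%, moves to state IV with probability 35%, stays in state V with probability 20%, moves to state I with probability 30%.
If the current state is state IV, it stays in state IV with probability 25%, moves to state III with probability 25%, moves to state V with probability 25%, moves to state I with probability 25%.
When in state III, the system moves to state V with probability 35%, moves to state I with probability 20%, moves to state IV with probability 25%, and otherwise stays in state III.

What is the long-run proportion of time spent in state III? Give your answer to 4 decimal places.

Let the stationary distribution be π with π = πP and π_1 + π_2 + π_3 + π_4 = 1.
π_1 = 0.2·π_1 + 0.3·π_2 + 0.25·π_3 + 0.2·π_4
π_2 = 0.3·π_1 + 0.2·π_2 + 0.25·π_3 + 0.35·π_4
π_3 = 0.4·π_1 + 0.35·π_2 + 0.25·π_3 + 0.25·π_4
Solving with the normalization constraint gives π = (0.2423, 0.2666, 0.3130, 0.1781).
So the stationary probability of state III is 0.1781.

0.1781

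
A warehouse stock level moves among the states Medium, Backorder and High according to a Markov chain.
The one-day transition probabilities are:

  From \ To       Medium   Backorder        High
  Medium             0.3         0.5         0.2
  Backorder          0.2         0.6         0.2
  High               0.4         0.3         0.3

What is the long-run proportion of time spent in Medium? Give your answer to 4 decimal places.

Let the stationary distribution be π with π = πP and π_1 + π_2 + π_3 = 1.
π_1 = 0.3·π_1 + 0.2·π_2 + 0.4·π_3
π_2 = 0.5·π_1 + 0.6·π_2 + 0.3·π_3
Solving with the normalization constraint gives π = (0.2716, 0.5062, 0.2222).
So the stationary probability of Medium is 0.2716.

0.2716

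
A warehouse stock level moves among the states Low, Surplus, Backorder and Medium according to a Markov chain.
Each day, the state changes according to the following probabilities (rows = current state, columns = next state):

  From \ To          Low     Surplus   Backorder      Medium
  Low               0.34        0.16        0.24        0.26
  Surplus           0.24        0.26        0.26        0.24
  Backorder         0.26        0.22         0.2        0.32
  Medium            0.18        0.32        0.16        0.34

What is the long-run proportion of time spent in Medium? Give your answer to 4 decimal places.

Let the stationary distribution be π with π = πP and π_1 + π_2 + π_3 + π_4 = 1.
π_1 = 0.34·π_1 + 0.24·π_2 + 0.26·π_3 + 0.18·π_4
π_2 = 0.16·π_1 + 0.26·π_2 + 0.22·π_3 + 0.32·π_4
π_3 = 0.24·π_1 + 0.26·π_2 + 0.2·π_3 + 0.16·π_4
Solving with the normalization constraint gives π = (0.2520, 0.2438, 0.2131, 0.2912).
So the stationary probability of Medium is 0.2912.

0.2912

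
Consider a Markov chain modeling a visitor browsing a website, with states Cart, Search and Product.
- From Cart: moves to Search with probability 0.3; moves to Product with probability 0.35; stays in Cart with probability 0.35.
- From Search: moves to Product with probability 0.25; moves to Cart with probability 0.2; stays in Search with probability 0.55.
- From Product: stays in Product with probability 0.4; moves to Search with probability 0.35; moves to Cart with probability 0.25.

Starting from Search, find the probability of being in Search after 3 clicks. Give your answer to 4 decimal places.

Propagate the distribution vector 3 clicks from Search.
After 0 clicks: (0.0000, 1.0000, 0.0000)
After 1 click: (0.2000, 0.5500, 0.2500)
After 2 clicks: (0.2425, 0.4500, 0.3075)
After 3 clicks: (0.2518, 0.4279, 0.3204)
P(in Search after 3 clicks) = 0.4279

0.4279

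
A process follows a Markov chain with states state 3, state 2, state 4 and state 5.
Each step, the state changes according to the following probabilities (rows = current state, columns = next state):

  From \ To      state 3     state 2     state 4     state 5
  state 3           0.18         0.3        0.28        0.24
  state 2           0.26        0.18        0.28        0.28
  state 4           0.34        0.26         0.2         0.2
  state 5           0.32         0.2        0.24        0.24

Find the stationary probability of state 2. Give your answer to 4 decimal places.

Let the stationary distribution be π with π = πP and π_1 + π_2 + π_3 + π_4 = 1.
π_1 = 0.18·π_1 + 0.26·π_2 + 0.34·π_3 + 0.32·π_4
π_2 = 0.3·π_1 + 0.18·π_2 + 0.26·π_3 + 0.2·π_4
π_3 = 0.28·π_1 + 0.28·π_2 + 0.2·π_3 + 0.24·π_4
Solving with the normalization constraint gives π = (0.2726, 0.2375, 0.2504, 0.2395).
So the stationary probability of state 2 is 0.2375.

0.2375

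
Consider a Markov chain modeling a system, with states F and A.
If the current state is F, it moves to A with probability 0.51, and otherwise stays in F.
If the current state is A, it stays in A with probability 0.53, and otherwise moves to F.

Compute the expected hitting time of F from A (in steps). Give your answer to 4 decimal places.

Let t(s) be the expected number of steps to first reach F from state s, with t(F) = 0. Conditioning on the first step:
t(A) = 1 + 0.53·t(A)
Solving: t(A) = 2.1277.
Expected steps from A to F: 2.1277.

2.1277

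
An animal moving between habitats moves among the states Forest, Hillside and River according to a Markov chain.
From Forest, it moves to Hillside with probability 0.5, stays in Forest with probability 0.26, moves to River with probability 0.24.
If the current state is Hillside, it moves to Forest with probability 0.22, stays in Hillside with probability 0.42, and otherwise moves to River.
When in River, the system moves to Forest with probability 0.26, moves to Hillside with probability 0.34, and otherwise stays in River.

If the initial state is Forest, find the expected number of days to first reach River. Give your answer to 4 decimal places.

Let t(s) be the expected number of days to first reach River from state s, with t(River) = 0. Conditioning on the first day:
t(Forest) = 1 + 0.26·t(Forest) + 0.5·t(Hillside)
t(Hillside) = 1 + 0.22·t(Forest) + 0.42·t(Hillside)
Solving: t(Forest) = 3.3835, t(Hillside) = 3.0075.
Expected days from Forest to River: 3.3835.

3.3835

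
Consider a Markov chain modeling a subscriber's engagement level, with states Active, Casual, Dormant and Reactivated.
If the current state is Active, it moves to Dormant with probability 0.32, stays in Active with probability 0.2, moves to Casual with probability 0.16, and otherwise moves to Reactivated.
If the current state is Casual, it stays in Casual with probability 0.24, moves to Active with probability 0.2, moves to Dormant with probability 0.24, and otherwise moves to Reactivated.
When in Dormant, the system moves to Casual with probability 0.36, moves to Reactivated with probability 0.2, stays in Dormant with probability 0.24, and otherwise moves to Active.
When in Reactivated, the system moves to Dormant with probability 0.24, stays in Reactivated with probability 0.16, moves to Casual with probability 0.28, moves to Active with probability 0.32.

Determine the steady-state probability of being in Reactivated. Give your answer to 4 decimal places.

Let the stationary distribution be π with π = πP and π_1 + π_2 + π_3 + π_4 = 1.
π_1 = 0.2·π_1 + 0.2·π_2 + 0.2·π_3 + 0.32·π_4
π_2 = 0.16·π_1 + 0.24·π_2 + 0.36·π_3 + 0.28·π_4
π_3 = 0.32·π_1 + 0.24·π_2 + 0.24·π_3 + 0.24·π_4
Solving with the normalization constraint gives π = (0.2299, 0.2626, 0.2584, 0.2491).
So the stationary probability of Reactivated is 0.2491.

0.2491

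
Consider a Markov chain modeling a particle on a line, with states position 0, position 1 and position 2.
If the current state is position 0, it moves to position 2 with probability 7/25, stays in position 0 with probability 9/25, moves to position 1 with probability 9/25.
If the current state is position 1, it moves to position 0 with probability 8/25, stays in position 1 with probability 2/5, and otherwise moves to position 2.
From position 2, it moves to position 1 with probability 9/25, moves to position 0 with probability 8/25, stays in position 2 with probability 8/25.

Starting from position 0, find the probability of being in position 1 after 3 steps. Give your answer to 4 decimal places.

0.3750

Propagate the distribution vector 3 steps from position 0.
After 0 steps: (1.0000, 0.0000, 0.0000)
After 1 step: (0.3600, 0.3600, 0.2800)
After 2 steps: (0.3344, 0.3744, 0.2912)
After 3 steps: (0.3334, 0.3750, 0.2916)
P(in position 1 after 3 steps) = 0.3750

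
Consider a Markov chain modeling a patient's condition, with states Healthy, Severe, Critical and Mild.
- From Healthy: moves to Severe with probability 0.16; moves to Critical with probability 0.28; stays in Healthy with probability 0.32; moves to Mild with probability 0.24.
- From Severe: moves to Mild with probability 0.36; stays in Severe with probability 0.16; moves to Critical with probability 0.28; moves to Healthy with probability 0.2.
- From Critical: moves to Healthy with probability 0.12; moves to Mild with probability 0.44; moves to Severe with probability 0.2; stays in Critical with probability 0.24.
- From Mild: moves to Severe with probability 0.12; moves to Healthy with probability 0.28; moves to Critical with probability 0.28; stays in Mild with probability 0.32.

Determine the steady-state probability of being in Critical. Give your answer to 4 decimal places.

Let the stationary distribution be π with π = πP and π_1 + π_2 + π_3 + π_4 = 1.
π_1 = 0.32·π_1 + 0.2·π_2 + 0.12·π_3 + 0.28·π_4
π_2 = 0.16·π_1 + 0.16·π_2 + 0.2·π_3 + 0.12·π_4
π_3 = 0.28·π_1 + 0.28·π_2 + 0.24·π_3 + 0.28·π_4
Solving with the normalization constraint gives π = (0.2337, 0.1572, 0.2692, 0.3399).
So the stationary probability of Critical is 0.2692.

0.2692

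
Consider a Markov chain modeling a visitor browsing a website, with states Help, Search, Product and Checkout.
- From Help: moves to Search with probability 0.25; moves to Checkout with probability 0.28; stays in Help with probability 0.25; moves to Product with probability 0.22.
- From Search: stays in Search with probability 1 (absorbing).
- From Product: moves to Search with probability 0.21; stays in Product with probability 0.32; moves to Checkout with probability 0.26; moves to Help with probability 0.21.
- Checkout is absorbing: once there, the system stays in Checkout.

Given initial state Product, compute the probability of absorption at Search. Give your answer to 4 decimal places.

Let h(s) be the probability of absorption at Search starting from transient state s. Then h(Search) = 1 and h(Checkout) = 0. By first-step analysis:
h(Help) = 0.25·h(Help) + 0.25·1 + 0.22·h(Product) + 0.28·0
h(Product) = 0.21·h(Help) + 0.21·1 + 0.32·h(Product) + 0.26·0
Solving: h(Help) = 0.4661, h(Product) = 0.4528.
Starting from Product, the probability is 0.4528.

0.4528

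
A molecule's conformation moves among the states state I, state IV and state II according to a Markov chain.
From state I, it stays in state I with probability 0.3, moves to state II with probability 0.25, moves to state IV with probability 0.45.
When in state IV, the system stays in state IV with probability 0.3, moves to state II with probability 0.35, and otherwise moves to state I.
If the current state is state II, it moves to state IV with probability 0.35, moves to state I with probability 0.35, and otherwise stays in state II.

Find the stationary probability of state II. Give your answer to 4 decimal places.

Let the stationary distribution be π with π = πP and π_1 + π_2 + π_3 = 1.
π_1 = 0.3·π_1 + 0.35·π_2 + 0.35·π_3
π_2 = 0.45·π_1 + 0.3·π_2 + 0.35·π_3
Solving with the normalization constraint gives π = (0.3333, 0.3651, 0.3016).
So the stationary probability of state II is 0.3016.

0.3016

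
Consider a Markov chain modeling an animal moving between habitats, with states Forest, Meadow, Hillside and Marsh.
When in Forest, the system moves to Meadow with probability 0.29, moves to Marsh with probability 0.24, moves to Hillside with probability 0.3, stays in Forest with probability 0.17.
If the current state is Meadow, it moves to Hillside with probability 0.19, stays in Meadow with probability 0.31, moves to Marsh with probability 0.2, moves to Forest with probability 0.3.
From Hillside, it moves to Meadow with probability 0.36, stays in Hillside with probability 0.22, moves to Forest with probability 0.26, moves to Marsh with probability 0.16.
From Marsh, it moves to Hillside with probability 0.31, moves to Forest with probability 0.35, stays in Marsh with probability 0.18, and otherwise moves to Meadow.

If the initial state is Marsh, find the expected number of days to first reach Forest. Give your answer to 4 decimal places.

3.1803

Let t(s) be the expected number of days to first reach Forest from state s, with t(Forest) = 0. Conditioning on the first day:
t(Meadow) = 1 + 0.31·t(Meadow) + 0.19·t(Hillside) + 0.2·t(Marsh)
t(Hillside) = 1 + 0.36·t(Meadow) + 0.22·t(Hillside) + 0.16·t(Marsh)
t(Marsh) = 1 + 0.16·t(Meadow) + 0.31·t(Hillside) + 0.18·t(Marsh)
Solving: t(Meadow) = 3.3266, t(Hillside) = 3.4698, t(Marsh) = 3.1803.
Expected days from Marsh to Forest: 3.1803.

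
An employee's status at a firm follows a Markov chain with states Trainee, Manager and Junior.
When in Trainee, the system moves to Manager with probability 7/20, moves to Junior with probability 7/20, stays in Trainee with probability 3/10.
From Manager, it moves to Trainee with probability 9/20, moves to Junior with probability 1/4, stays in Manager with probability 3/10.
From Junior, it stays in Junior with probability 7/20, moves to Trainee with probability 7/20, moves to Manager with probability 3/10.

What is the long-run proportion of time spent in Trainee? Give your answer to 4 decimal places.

Let the stationary distribution be π with π = πP and π_1 + π_2 + π_3 = 1.
π_1 = 0.3·π_1 + 0.45·π_2 + 0.35·π_3
π_2 = 0.35·π_1 + 0.3·π_2 + 0.3·π_3
Solving with the normalization constraint gives π = (0.3636, 0.3182, 0.3182).
So the stationary probability of Trainee is 0.3636.

0.3636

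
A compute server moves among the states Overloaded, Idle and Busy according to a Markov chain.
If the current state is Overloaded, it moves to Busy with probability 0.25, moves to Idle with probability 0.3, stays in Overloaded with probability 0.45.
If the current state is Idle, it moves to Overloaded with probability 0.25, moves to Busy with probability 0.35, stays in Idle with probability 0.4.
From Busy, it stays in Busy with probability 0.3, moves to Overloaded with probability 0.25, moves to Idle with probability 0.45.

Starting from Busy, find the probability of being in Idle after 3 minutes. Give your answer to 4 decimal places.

0.3855

Propagate the distribution vector 3 minutes from Busy.
After 0 minutes: (0.0000, 0.0000, 1.0000)
After 1 minute: (0.2500, 0.4500, 0.3000)
After 2 minutes: (0.3000, 0.3900, 0.3100)
After 3 minutes: (0.3100, 0.3855, 0.3045)
P(in Idle after 3 minutes) = 0.3855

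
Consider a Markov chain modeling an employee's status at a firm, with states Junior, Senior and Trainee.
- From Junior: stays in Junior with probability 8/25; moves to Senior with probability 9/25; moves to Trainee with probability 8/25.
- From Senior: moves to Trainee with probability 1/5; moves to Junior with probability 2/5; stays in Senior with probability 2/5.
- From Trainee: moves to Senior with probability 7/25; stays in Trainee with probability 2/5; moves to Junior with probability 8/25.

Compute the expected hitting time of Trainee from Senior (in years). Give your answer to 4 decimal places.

4.0909

Let t(s) be the expected number of years to first reach Trainee from state s, with t(Trainee) = 0. Conditioning on the first year:
t(Junior) = 1 + 0.32·t(Junior) + 0.36·t(Senior)
t(Senior) = 1 + 0.4·t(Junior) + 0.4·t(Senior)
Solving: t(Junior) = 3.6364, t(Senior) = 4.0909.
Expected years from Senior to Trainee: 4.0909.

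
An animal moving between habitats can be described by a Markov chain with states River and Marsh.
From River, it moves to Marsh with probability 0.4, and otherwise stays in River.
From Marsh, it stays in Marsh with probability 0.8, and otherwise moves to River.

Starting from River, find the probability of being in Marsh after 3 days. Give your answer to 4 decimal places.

0.6240

Propagate the distribution vector 3 days from River.
After 0 days: (1.0000, 0.0000)
After 1 day: (0.6000, 0.4000)
After 2 days: (0.4400, 0.5600)
After 3 days: (0.3760, 0.6240)
P(in Marsh after 3 days) = 0.6240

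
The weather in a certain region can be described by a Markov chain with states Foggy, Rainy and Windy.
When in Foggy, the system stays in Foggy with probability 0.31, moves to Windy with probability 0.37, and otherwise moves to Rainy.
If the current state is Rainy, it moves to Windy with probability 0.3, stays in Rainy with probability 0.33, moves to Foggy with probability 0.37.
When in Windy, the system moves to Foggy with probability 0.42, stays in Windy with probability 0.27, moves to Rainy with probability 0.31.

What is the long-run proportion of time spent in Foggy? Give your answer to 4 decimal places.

0.3640

Let the stationary distribution be π with π = πP and π_1 + π_2 + π_3 = 1.
π_1 = 0.31·π_1 + 0.37·π_2 + 0.42·π_3
π_2 = 0.32·π_1 + 0.33·π_2 + 0.31·π_3
Solving with the normalization constraint gives π = (0.3640, 0.3200, 0.3160).
So the stationary probability of Foggy is 0.3640.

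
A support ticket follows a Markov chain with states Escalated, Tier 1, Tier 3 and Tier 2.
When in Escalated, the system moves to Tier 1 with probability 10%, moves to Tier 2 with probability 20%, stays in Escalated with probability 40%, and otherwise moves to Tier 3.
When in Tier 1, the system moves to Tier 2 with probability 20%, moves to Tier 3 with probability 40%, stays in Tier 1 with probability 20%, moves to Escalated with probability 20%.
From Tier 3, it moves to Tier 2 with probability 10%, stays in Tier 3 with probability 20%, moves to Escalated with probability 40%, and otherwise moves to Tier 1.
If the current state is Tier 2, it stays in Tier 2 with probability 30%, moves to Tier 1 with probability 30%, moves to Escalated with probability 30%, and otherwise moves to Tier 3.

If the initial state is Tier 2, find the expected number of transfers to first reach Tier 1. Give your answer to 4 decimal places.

4.3646

Let t(s) be the expected number of transfers to first reach Tier 1 from state s, with t(Tier 1) = 0. Conditioning on the first transfer:
t(Escalated) = 1 + 0.4·t(Escalated) + 0.3·t(Tier 3) + 0.2·t(Tier 2)
t(Tier 3) = 1 + 0.4·t(Escalated) + 0.2·t(Tier 3) + 0.1·t(Tier 2)
t(Tier 2) = 1 + 0.3·t(Escalated) + 0.1·t(Tier 3) + 0.3·t(Tier 2)
Solving: t(Escalated) = 5.3591, t(Tier 3) = 4.4751, t(Tier 2) = 4.3646.
Expected transfers from Tier 2 to Tier 1: 4.3646.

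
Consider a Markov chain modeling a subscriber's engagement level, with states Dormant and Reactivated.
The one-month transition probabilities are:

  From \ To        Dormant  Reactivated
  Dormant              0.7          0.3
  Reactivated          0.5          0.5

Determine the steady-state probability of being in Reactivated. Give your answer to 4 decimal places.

Let the stationary distribution be π with π = πP and π_1 + π_2 = 1.
π_1 = 0.7·π_1 + 0.5·π_2
Solving with the normalization constraint gives π = (0.6250, 0.3750).
So the stationary probability of Reactivated is 0.3750.

0.3750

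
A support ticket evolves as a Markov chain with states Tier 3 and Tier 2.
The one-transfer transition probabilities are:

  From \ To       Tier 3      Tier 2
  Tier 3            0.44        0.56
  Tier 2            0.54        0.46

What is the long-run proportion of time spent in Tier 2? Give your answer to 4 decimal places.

Let the stationary distribution be π with π = πP and π_1 + π_2 = 1.
π_1 = 0.44·π_1 + 0.54·π_2
Solving with the normalization constraint gives π = (0.4909, 0.5091).
So the stationary probability of Tier 2 is 0.5091.

0.5091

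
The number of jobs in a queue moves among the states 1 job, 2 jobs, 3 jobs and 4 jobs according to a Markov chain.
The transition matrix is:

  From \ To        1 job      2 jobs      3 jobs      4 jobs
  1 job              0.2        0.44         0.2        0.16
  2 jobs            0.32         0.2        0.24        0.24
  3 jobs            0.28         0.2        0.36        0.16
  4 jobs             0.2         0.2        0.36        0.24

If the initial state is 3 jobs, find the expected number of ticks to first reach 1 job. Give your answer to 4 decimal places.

Let t(s) be the expected number of ticks to first reach 1 job from state s, with t(1 job) = 0. Conditioning on the first tick:
t(2 jobs) = 1 + 0.2·t(2 jobs) + 0.24·t(3 jobs) + 0.24·t(4 jobs)
t(3 jobs) = 1 + 0.2·t(2 jobs) + 0.36·t(3 jobs) + 0.16·t(4 jobs)
t(4 jobs) = 1 + 0.2·t(2 jobs) + 0.36·t(3 jobs) + 0.24·t(4 jobs)
Solving: t(2 jobs) = 3.5459, t(3 jobs) = 3.6671, t(4 jobs) = 3.9860.
Expected ticks from 3 jobs to 1 job: 3.6671.

3.6671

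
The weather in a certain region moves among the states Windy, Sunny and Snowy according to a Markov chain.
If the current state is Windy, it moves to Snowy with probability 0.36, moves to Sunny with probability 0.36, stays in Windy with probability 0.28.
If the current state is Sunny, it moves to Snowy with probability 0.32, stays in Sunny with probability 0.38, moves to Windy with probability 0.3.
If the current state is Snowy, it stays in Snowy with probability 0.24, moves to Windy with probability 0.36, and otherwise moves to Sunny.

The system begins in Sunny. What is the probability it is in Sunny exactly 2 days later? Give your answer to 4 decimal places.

0.3804

Sum over the intermediate state after 1 day:
P = P(Sunny→Windy)·P(Windy→Sunny) + P(Sunny→Sunny)·P(Sunny→Sunny) + P(Sunny→Snowy)·P(Snowy→Sunny)
  = 0.3×0.36 + 0.38×0.38 + 0.32×0.4
  = 0.1080 + 0.1444 + 0.1280 = 0.3804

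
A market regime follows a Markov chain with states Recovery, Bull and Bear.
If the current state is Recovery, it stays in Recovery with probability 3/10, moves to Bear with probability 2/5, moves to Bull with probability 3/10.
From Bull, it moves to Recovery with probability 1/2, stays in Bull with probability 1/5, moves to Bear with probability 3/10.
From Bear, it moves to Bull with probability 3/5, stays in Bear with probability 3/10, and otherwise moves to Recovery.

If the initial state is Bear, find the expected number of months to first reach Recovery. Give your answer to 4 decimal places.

3.6842

Let t(s) be the expected number of months to first reach Recovery from state s, with t(Recovery) = 0. Conditioning on the first month:
t(Bull) = 1 + 0.2·t(Bull) + 0.3·t(Bear)
t(Bear) = 1 + 0.6·t(Bull) + 0.3·t(Bear)
Solving: t(Bull) = 2.6316, t(Bear) = 3.6842.
Expected months from Bear to Recovery: 3.6842.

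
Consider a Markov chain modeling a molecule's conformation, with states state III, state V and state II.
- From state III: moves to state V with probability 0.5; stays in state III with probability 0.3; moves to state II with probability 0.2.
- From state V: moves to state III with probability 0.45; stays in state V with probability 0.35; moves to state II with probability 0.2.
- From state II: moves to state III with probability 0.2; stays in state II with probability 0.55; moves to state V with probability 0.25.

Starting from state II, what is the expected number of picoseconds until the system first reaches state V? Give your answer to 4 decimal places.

3.2727

Let t(s) be the expected number of picoseconds to first reach state V from state s, with t(state V) = 0. Conditioning on the first picosecond:
t(state III) = 1 + 0.3·t(state III) + 0.2·t(state II)
t(state II) = 1 + 0.2·t(state III) + 0.55·t(state II)
Solving: t(state III) = 2.3636, t(state II) = 3.2727.
Expected picoseconds from state II to state V: 3.2727.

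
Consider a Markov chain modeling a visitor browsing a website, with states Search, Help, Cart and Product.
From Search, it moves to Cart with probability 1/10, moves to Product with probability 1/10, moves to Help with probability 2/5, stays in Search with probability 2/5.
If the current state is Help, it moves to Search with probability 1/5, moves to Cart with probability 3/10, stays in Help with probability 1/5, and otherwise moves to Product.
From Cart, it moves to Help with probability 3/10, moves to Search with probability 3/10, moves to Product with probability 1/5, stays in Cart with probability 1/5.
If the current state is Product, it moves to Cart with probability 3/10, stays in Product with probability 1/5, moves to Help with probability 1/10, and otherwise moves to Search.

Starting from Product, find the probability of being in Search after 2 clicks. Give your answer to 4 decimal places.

Propagate the distribution vector 2 clicks from Product.
After 0 clicks: (0.0000, 0.0000, 0.0000, 1.0000)
After 1 click: (0.4000, 0.1000, 0.3000, 0.2000)
After 2 clicks: (0.3500, 0.2900, 0.1900, 0.1700)
P(in Search after 2 clicks) = 0.3500

0.3500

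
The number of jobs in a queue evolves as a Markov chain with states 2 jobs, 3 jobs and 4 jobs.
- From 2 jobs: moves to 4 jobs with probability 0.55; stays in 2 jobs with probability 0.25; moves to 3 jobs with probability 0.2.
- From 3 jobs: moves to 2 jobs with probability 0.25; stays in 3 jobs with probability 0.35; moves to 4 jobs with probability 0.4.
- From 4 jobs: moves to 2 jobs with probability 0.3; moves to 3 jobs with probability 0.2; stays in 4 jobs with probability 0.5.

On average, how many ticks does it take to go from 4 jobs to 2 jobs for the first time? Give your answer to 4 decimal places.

3.4694

Let t(s) be the expected number of ticks to first reach 2 jobs from state s, with t(2 jobs) = 0. Conditioning on the first tick:
t(3 jobs) = 1 + 0.35·t(3 jobs) + 0.4·t(4 jobs)
t(4 jobs) = 1 + 0.2·t(3 jobs) + 0.5·t(4 jobs)
Solving: t(3 jobs) = 3.6735, t(4 jobs) = 3.4694.
Expected ticks from 4 jobs to 2 jobs: 3.4694.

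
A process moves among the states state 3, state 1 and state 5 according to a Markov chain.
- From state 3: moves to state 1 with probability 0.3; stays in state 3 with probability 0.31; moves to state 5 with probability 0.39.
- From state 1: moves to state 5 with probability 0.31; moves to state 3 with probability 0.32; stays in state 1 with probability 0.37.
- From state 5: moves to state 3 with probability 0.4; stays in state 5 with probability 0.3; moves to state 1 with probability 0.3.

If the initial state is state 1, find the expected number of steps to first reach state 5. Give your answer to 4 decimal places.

Let t(s) be the expected number of steps to first reach state 5 from state s, with t(state 5) = 0. Conditioning on the first step:
t(state 3) = 1 + 0.31·t(state 3) + 0.3·t(state 1)
t(state 1) = 1 + 0.32·t(state 3) + 0.37·t(state 1)
Solving: t(state 3) = 2.7458, t(state 1) = 2.9820.
Expected steps from state 1 to state 5: 2.9820.

2.9820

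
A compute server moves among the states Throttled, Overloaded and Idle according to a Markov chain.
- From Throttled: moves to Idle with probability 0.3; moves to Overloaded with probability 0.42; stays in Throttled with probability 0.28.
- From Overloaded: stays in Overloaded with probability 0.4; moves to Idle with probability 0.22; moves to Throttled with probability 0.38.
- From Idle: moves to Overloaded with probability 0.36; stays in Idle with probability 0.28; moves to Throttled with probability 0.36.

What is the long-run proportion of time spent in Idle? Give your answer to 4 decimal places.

Let the stationary distribution be π with π = πP and π_1 + π_2 + π_3 = 1.
π_1 = 0.28·π_1 + 0.38·π_2 + 0.36·π_3
π_2 = 0.42·π_1 + 0.4·π_2 + 0.36·π_3
Solving with the normalization constraint gives π = (0.3407, 0.3963, 0.2630).
So the stationary probability of Idle is 0.2630.

0.2630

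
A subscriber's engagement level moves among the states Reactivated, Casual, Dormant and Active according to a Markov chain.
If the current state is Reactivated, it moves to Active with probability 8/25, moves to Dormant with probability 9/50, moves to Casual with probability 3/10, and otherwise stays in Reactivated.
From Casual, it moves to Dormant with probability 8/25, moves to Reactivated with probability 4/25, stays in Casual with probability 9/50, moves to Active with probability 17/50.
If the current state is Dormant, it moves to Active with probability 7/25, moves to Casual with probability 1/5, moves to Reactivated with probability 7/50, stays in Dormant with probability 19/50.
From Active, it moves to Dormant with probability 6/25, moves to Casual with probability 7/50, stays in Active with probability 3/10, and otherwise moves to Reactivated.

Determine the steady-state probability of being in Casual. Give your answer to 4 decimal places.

Let the stationary distribution be π with π = πP and π_1 + π_2 + π_3 + π_4 = 1.
π_1 = 0.2·π_1 + 0.16·π_2 + 0.14·π_3 + 0.32·π_4
π_2 = 0.3·π_1 + 0.18·π_2 + 0.2·π_3 + 0.14·π_4
π_3 = 0.18·π_1 + 0.32·π_2 + 0.38·π_3 + 0.24·π_4
Solving with the normalization constraint gives π = (0.2119, 0.1988, 0.2828, 0.3065).
So the stationary probability of Casual is 0.1988.

0.1988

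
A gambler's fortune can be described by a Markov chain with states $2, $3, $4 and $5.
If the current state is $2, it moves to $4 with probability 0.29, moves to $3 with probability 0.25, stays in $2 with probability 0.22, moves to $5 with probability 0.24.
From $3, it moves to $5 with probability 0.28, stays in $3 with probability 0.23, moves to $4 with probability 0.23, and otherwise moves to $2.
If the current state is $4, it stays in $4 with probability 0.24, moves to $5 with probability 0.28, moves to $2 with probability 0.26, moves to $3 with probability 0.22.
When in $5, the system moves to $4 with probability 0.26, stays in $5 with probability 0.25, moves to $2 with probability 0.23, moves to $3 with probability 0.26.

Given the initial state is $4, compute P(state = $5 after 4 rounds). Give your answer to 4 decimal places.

0.2624

Propagate the distribution vector 4 rounds from $4.
After 0 rounds: (0.0000, 0.0000, 1.0000, 0.0000)
After 1 round: (0.2600, 0.2200, 0.2400, 0.2800)
After 2 rounds: (0.2412, 0.2412, 0.2564, 0.2612)
After 3 rounds: (0.2425, 0.2401, 0.2549, 0.2625)
After 4 rounds: (0.2424, 0.2402, 0.2550, 0.2624)
P(in $5 after 4 rounds) = 0.2624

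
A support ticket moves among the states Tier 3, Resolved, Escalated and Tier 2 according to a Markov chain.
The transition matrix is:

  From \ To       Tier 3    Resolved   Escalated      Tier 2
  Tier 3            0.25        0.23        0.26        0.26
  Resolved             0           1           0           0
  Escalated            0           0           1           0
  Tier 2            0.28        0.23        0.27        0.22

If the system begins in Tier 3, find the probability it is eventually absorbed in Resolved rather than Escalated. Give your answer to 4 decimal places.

0.4670

Let h(s) be the probability of absorption at Resolved starting from transient state s. Then h(Resolved) = 1 and h(Escalated) = 0. By first-step analysis:
h(Tier 3) = 0.25·h(Tier 3) + 0.23·1 + 0.26·0 + 0.26·h(Tier 2)
h(Tier 2) = 0.28·h(Tier 3) + 0.23·1 + 0.27·0 + 0.22·h(Tier 2)
Solving: h(Tier 3) = 0.4670, h(Tier 2) = 0.4625.
Starting from Tier 3, the probability is 0.4670.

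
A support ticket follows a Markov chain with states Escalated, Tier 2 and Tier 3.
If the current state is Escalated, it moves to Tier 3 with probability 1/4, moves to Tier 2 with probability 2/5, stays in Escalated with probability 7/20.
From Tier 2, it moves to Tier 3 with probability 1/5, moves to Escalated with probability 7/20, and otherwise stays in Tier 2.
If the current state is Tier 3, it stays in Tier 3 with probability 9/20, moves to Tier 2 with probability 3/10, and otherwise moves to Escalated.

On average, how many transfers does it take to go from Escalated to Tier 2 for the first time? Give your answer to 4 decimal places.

Let t(s) be the expected number of transfers to first reach Tier 2 from state s, with t(Tier 2) = 0. Conditioning on the first transfer:
t(Escalated) = 1 + 0.35·t(Escalated) + 0.25·t(Tier 3)
t(Tier 3) = 1 + 0.25·t(Escalated) + 0.45·t(Tier 3)
Solving: t(Escalated) = 2.7119, t(Tier 3) = 3.0508.
Expected transfers from Escalated to Tier 2: 2.7119.

2.7119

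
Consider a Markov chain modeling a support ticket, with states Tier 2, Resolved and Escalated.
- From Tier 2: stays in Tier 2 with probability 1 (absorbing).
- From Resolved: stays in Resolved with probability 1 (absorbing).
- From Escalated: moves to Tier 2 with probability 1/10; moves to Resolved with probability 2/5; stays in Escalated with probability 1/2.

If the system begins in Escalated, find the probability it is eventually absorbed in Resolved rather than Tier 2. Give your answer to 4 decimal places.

Let h(s) be the probability of absorption at Resolved starting from transient state s. Then h(Resolved) = 1 and h(Tier 2) = 0. By first-step analysis:
h(Escalated) = 0.1·0 + 0.4·1 + 0.5·h(Escalated)
Solving: h(Escalated) = 0.8000.
Starting from Escalated, the probability is 0.8000.

0.8000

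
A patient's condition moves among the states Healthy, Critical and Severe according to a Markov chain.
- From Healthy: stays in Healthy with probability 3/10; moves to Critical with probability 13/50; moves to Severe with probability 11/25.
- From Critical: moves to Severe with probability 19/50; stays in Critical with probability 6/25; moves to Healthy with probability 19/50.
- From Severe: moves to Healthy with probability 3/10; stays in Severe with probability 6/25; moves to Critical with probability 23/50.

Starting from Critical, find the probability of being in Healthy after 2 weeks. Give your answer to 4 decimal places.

Sum over the intermediate state after 1 week:
P = P(Critical→Healthy)·P(Healthy→Healthy) + P(Critical→Critical)·P(Critical→Healthy) + P(Critical→Severe)·P(Severe→Healthy)
  = 0.38×0.3 + 0.24×0.38 + 0.38×0.3
  = 0.1140 + 0.0912 + 0.1140 = 0.3192

0.3192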